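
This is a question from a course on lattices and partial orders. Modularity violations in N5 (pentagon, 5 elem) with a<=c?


Modular law: if a <= c then a v (b ^ c) = (a v b) ^ c.
Check all triples (a,b,c) with a <= c among 5 elements.
  e.g. a=a, b=c, c=b: lhs=a != rhs=b
Total violating triples: 1


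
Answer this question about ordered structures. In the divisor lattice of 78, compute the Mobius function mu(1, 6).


In a divisor lattice, mu(a,b) = mu(b/a) where mu is the classical Mobius function.
b/a = 6/1 = 6
Prime factorization of 6: primes [2, 3]
6 is squarefree with 2 prime factor(s), so mu(6) = (-1)^2 = 1


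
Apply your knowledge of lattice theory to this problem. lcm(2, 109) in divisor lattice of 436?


Join=lcm.
gcd(2,109)=1
lcm=218


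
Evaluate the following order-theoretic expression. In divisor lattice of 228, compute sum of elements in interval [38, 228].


Interval [38,228] in divisors of 228: [38, 76, 114, 228]
Sum = 456


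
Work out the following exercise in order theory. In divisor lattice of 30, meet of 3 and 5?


In a divisor lattice, meet = gcd (greatest common divisor).
By Euclidean algorithm or factoring: gcd(3,5) = 1


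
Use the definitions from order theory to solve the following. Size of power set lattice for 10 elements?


Power set = 2^n.
2^10 = 1024


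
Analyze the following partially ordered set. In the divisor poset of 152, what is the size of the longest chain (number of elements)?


A chain is a totally ordered subset; we count the number of elements in a maximum chain.
Compute, for each element x, the size of the longest chain ending at x:
  1: 1
  2: 2
  19: 2
  4: 3
  8: 4
  38: 3
  ...
A maximum chain: 1 < 2 < 4 < 8 < 152
Number of elements in the longest chain: 5


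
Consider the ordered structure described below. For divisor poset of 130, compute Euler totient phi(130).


phi(n) = n * prod_{p|n} (1 - 1/p).
Prime divisors of 130: [2, 5, 13]
phi(130) = 130 * (1 - 1/2) * (1 - 1/5) * (1 - 1/13)
phi(130) = 48


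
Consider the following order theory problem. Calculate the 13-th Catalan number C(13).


C(n) = C(2n, n) / (n+1).
C(26, 13) = 10400600
C(13) = 10400600 / 14 = 742900


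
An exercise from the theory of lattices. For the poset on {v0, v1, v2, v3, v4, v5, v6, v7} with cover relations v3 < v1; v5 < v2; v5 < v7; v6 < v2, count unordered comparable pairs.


A comparable pair {a,b} has a < b or b < a in the order.
Count unordered pairs where one element is strictly below the other.
Examples: {v1,v3}, {v2,v5}, {v2,v6}, {v5,v7}
Total comparable pairs: 4


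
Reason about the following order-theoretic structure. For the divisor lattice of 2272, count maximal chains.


A maximal chain goes from the minimum element to a maximal element via cover relations.
Counting all min-to-max paths in the cover graph.
Total maximal chains: 6


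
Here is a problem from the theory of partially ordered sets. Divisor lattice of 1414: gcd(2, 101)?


Meet=gcd.
gcd(2,101)=1


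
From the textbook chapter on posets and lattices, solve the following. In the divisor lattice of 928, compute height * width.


Height = length of longest chain minus 1; width = size of largest antichain.
A maximum chain: 1 | 29 | 58 | 116 | 232 | 464 | 928  (height 6).
A maximum antichain: {2, 29}  (width 2).
Product = 6 * 2 = 12


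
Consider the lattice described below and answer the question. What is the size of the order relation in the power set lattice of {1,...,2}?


The order relation is {(a,b) : a <= b}, reflexive so it includes (a,a).
Examples: ({},{}), ({},{1,2}), ({},{1}), ({},{2}), ({1,2},{1,2}), ...
Total ordered pairs: 9


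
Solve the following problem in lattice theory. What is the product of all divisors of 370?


Divisors of 370: [1, 2, 5, 10, 37, 74, 185, 370]
Product = n^(d(n)/2) = 370^(8/2)
Product = 18741610000


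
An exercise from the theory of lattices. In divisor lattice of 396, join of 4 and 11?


In a divisor lattice, join = lcm (least common multiple).
gcd(4,11) = 1
lcm(4,11) = 4*11/gcd = 44/1 = 44


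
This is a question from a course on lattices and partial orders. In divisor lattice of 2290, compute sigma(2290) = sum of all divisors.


sigma(n) = sum of divisors.
Divisors of 2290: [1, 2, 5, 10, 229, 458, 1145, 2290]
Sum = 4140


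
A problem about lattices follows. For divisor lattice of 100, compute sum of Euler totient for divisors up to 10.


Divisors of 100 up to 10: [1, 2, 4, 5, 10]
phi values: [1, 1, 2, 4, 4]
Sum = 12


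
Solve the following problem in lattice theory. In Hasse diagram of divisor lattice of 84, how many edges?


A cover relation a -< b holds when a < b with no c strictly between.
Cover relations:
  1 -< 2
  1 -< 3
  1 -< 7
  2 -< 4
  2 -< 6
  2 -< 14
  3 -< 6
  3 -< 21
  ...12 more
Total: 20


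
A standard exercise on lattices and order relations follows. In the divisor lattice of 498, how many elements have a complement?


An element a is complemented if some b has a meet b = bottom, a join b = top.
a is complemented iff gcd(a, n/a)=1, i.e. a is a unitary divisor of 498.
Complemented elements: 1, 2, 3, 6, 83, 166, ... (2 more)
Count: 8


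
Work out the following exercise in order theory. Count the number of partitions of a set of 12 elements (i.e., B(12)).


B(n) = number of set partitions of an n-element set.
B(n) satisfies the recurrence: B(n+1) = sum_k C(n,k)*B(k).
B(12) = 4213597


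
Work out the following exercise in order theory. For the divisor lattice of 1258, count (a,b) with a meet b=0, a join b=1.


Complement pair (a,b): a meet b = bottom, a join b = top.
Here: gcd(a,b)=1 and lcm(a,b)=1258, i.e. a*b=1258 with a,b coprime.
Pairs found: (1,1258), (2,629), (17,74), (34,37), ... (4 more)
Total ordered pairs: 8


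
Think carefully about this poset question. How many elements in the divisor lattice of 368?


Divisors of 368: [1, 2, 4, 8, 16, 23, 46, 92, 184, 368]
Count: 10


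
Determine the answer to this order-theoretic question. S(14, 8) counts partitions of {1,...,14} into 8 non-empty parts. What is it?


S(n,k) = k*S(n-1,k) + S(n-1,k-1).
S(13,8) = 1899612, S(13,7) = 5715424
S(14,8) = 8*1899612 + 5715424 = 15196896 + 5715424
S(14,8) = 20912320


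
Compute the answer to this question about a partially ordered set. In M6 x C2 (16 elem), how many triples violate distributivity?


Distributive law: a ^ (b v c) = (a ^ b) v (a ^ c).
Check all 16^3 = 4096 ordered triples (a,b,c).
  e.g. a=(a1,0), b=(a2,0), c=(a3,0): lhs=(a1,0) != rhs=(0,0)
  e.g. a=(a1,0), b=(a2,0), c=(a3,1): lhs=(a1,0) != rhs=(0,0)
Total violating triples: 960


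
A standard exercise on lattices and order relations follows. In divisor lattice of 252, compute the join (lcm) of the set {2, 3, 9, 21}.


In a divisor lattice, join = lcm (least common multiple).
Compute lcm iteratively: start with first element, then lcm(current, next).
Elements: [2, 3, 9, 21]
lcm(2,3) = 6
lcm(6,9) = 18
lcm(18,21) = 126
Final lcm = 126


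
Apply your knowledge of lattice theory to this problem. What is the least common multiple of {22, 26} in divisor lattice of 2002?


In a divisor lattice, join = lcm (least common multiple).
Compute lcm iteratively: start with first element, then lcm(current, next).
Elements: [22, 26]
lcm(22,26) = 286
Final lcm = 286


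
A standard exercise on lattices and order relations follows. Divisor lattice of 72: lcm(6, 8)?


Join=lcm.
gcd(6,8)=2
lcm=24


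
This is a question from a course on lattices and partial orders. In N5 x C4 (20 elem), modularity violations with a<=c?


Modular law: if a <= c then a v (b ^ c) = (a v b) ^ c.
Check all triples (a,b,c) with a <= c among 20 elements.
  e.g. a=(a,0), b=(c,0), c=(b,0): lhs=(a,0) != rhs=(b,0)
  e.g. a=(a,0), b=(c,1), c=(b,0): lhs=(a,0) != rhs=(b,0)
Total violating triples: 40


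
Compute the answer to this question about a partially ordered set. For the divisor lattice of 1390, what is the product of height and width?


Height = length of longest chain minus 1; width = size of largest antichain.
A maximum chain: 1 | 139 | 695 | 1390  (height 3).
A maximum antichain: {2, 5, 139}  (width 3).
Product = 3 * 3 = 9


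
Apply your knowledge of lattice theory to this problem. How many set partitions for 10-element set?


B(n) = number of set partitions of an n-element set.
B(n) satisfies the recurrence: B(n+1) = sum_k C(n,k)*B(k).
B(10) = 115975


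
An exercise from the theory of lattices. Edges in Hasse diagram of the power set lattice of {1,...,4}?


A cover relation a -< b holds when a < b with no c strictly between.
Cover relations:
  {} -< {1}
  {} -< {2}
  {} -< {3}
  {} -< {4}
  {1} -< {1,2}
  {1} -< {1,3}
  {1} -< {1,4}
  {2} -< {1,2}
  ...24 more
Total: 32


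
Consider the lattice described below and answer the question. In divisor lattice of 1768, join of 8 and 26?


In a divisor lattice, join = lcm (least common multiple).
gcd(8,26) = 2
lcm(8,26) = 8*26/gcd = 208/2 = 104


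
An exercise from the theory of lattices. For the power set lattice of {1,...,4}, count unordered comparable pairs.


A comparable pair {a,b} has a < b or b < a in the order.
Count unordered pairs where one element is strictly below the other.
Examples: {{},{1}}, {{},{2}}, {{},{3}}, {{},{4}}, ...
Total comparable pairs: 65


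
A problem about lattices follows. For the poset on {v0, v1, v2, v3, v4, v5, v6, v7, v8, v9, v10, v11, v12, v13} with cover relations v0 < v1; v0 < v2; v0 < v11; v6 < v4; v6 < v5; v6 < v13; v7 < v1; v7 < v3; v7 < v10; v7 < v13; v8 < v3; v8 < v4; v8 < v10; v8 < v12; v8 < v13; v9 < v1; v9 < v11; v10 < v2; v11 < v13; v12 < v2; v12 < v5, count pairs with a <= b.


The order relation is {(a,b) : a <= b}, reflexive so it includes (a,a).
Examples: (v0,v0), (v0,v1), (v0,v11), (v0,v13), (v0,v2), ...
Total ordered pairs: 40


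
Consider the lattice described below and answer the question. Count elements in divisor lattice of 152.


Divisors of 152: [1, 2, 4, 8, 19, 38, 76, 152]
Count: 8


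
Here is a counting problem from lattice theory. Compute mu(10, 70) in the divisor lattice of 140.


In a divisor lattice, mu(a,b) = mu(b/a) where mu is the classical Mobius function.
b/a = 70/10 = 7
Prime factorization of 7: primes [7]
7 is squarefree with 1 prime factor(s), so mu(7) = (-1)^1 = -1


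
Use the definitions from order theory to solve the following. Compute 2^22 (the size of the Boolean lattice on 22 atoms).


Power set = 2^n.
2^22 = 4194304


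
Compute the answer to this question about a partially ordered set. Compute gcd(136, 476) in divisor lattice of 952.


In a divisor lattice, meet = gcd (greatest common divisor).
By Euclidean algorithm or factoring: gcd(136,476) = 68


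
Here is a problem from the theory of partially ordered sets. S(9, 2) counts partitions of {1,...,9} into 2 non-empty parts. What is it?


S(n,k) = k*S(n-1,k) + S(n-1,k-1).
S(8,2) = 127, S(8,1) = 1
S(9,2) = 2*127 + 1 = 254 + 1
S(9,2) = 255


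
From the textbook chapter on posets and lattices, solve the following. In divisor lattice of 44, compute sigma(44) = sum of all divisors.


sigma(n) = sum of divisors.
Divisors of 44: [1, 2, 4, 11, 22, 44]
Sum = 84


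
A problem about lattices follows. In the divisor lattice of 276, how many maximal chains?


A maximal chain goes from the minimum element to a maximal element via cover relations.
Counting all min-to-max paths in the cover graph.
Total maximal chains: 12


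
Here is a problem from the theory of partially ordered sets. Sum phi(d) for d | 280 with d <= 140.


Divisors of 280 up to 140: [1, 2, 4, 5, 7, 8, 10, 14, 20, 28, 35, 40, 56, 70, 140]
phi values: [1, 1, 2, 4, 6, 4, 4, 6, 8, 12, 24, 16, 24, 24, 48]
Sum = 184


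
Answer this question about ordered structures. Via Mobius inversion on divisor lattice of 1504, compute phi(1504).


phi(n) = n * prod_{p|n} (1 - 1/p).
Prime divisors of 1504: [2, 47]
phi(1504) = 1504 * (1 - 1/2) * (1 - 1/47)
phi(1504) = 736


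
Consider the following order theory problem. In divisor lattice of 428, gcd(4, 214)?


Meet=gcd.
gcd(4,214)=2


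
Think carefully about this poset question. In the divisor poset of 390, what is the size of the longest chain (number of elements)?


A chain is a totally ordered subset; we count the number of elements in a maximum chain.
Compute, for each element x, the size of the longest chain ending at x:
  1: 1
  2: 2
  3: 2
  5: 2
  13: 2
  6: 3
  ...
A maximum chain: 1 < 2 < 6 < 30 < 390
Number of elements in the longest chain: 5


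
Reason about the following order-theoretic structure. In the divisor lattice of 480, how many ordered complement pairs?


Complement pair (a,b): a meet b = bottom, a join b = top.
Here: gcd(a,b)=1 and lcm(a,b)=480, i.e. a*b=480 with a,b coprime.
Pairs found: (1,480), (3,160), (5,96), (15,32), ... (4 more)
Total ordered pairs: 8


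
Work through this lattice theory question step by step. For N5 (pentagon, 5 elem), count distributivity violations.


Distributive law: a ^ (b v c) = (a ^ b) v (a ^ c).
Check all 5^3 = 125 ordered triples (a,b,c).
  e.g. a=b, b=a, c=c: lhs=b != rhs=a
  e.g. a=b, b=c, c=a: lhs=b != rhs=a
Total violating triples: 2


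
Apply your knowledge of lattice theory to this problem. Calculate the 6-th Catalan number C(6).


C(n) = C(2n, n) / (n+1).
C(12, 6) = 924
C(6) = 924 / 7 = 132


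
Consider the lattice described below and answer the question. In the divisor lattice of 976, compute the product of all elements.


Divisors of 976: [1, 2, 4, 8, 16, 61, 122, 244, 488, 976]
Product = n^(d(n)/2) = 976^(10/2)
Product = 885623410917376


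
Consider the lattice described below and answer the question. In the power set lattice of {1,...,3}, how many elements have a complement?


An element a is complemented if some b has a meet b = bottom, a join b = top.
every subset A has complement S\A, so all elements are complemented.
Complemented elements: {}, {1}, {2}, {3}, {1,2}, {1,3}, ... (2 more)
Count: 8


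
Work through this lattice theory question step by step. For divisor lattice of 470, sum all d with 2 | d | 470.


Interval [2,470] in divisors of 470: [2, 10, 94, 470]
Sum = 576


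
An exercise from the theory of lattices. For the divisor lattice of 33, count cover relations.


A cover relation a -< b holds when a < b with no c strictly between.
Cover relations:
  1 -< 3
  1 -< 11
  3 -< 33
  11 -< 33
Total: 4


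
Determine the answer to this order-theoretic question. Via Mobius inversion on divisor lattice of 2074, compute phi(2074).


phi(n) = n * prod_{p|n} (1 - 1/p).
Prime divisors of 2074: [2, 17, 61]
phi(2074) = 2074 * (1 - 1/2) * (1 - 1/17) * (1 - 1/61)
phi(2074) = 960


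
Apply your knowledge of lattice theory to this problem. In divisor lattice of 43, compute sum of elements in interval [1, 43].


Interval [1,43] in divisors of 43: [1, 43]
Sum = 44


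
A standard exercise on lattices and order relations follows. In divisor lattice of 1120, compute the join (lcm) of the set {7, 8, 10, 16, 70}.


In a divisor lattice, join = lcm (least common multiple).
Compute lcm iteratively: start with first element, then lcm(current, next).
Elements: [7, 8, 10, 16, 70]
lcm(7,8) = 56
lcm(56,10) = 280
lcm(280,16) = 560
lcm(560,70) = 560
Final lcm = 560


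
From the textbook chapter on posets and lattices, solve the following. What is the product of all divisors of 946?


Divisors of 946: [1, 2, 11, 22, 43, 86, 473, 946]
Product = n^(d(n)/2) = 946^(8/2)
Product = 800874647056


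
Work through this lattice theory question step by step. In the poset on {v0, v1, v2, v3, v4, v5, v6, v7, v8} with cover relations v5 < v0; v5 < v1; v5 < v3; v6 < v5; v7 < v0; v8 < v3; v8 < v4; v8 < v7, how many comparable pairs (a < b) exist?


A comparable pair {a,b} has a < b or b < a in the order.
Count unordered pairs where one element is strictly below the other.
Examples: {v0,v5}, {v0,v6}, {v0,v7}, {v0,v8}, ...
Total comparable pairs: 12


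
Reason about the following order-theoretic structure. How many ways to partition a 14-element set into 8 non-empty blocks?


S(n,k) = k*S(n-1,k) + S(n-1,k-1).
S(13,8) = 1899612, S(13,7) = 5715424
S(14,8) = 8*1899612 + 5715424 = 15196896 + 5715424
S(14,8) = 20912320


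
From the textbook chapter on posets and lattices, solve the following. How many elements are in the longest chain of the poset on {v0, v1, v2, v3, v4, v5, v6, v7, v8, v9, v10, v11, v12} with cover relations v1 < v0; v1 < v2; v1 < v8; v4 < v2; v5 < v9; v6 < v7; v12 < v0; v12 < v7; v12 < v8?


A chain is a totally ordered subset; we count the number of elements in a maximum chain.
Compute, for each element x, the size of the longest chain ending at x:
  v1: 1
  v3: 1
  v4: 1
  v5: 1
  v6: 1
  v10: 1
  ...
A maximum chain: v1 < v0
Number of elements in the longest chain: 2


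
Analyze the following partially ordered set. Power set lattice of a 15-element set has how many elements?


Power set = 2^n.
2^15 = 32768


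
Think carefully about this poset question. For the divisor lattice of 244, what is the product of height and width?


Height = length of longest chain minus 1; width = size of largest antichain.
A maximum chain: 1 | 61 | 122 | 244  (height 3).
A maximum antichain: {2, 61}  (width 2).
Product = 3 * 2 = 6


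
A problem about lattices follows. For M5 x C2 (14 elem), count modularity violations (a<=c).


Modular law: if a <= c then a v (b ^ c) = (a v b) ^ c.
Check all triples (a,b,c) with a <= c among 14 elements.
This lattice is modular (diamonds M_m and their chain-products are modular).
Total violating triples: 0


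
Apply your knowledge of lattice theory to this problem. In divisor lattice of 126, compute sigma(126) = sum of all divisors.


sigma(n) = sum of divisors.
Divisors of 126: [1, 2, 3, 6, 7, 9, 14, 18, 21, 42, 63, 126]
Sum = 312


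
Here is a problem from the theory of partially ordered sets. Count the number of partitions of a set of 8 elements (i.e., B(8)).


B(n) = number of set partitions of an n-element set.
B(n) satisfies the recurrence: B(n+1) = sum_k C(n,k)*B(k).
B(8) = 4140


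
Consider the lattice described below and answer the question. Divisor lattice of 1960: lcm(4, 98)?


Join=lcm.
gcd(4,98)=2
lcm=196


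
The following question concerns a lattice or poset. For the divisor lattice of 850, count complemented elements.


An element a is complemented if some b has a meet b = bottom, a join b = top.
a is complemented iff gcd(a, n/a)=1, i.e. a is a unitary divisor of 850.
Complemented elements: 1, 2, 17, 25, 34, 50, ... (2 more)
Count: 8


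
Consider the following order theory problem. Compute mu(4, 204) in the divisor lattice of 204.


In a divisor lattice, mu(a,b) = mu(b/a) where mu is the classical Mobius function.
b/a = 204/4 = 51
Prime factorization of 51: primes [3, 17]
51 is squarefree with 2 prime factor(s), so mu(51) = (-1)^2 = 1


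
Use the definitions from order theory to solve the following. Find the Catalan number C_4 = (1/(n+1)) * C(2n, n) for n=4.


C(n) = C(2n, n) / (n+1).
C(8, 4) = 70
C(4) = 70 / 5 = 14


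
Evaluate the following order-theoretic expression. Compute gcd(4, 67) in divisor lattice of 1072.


In a divisor lattice, meet = gcd (greatest common divisor).
By Euclidean algorithm or factoring: gcd(4,67) = 1


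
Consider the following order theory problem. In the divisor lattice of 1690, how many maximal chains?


A maximal chain goes from the minimum element to a maximal element via cover relations.
Counting all min-to-max paths in the cover graph.
Total maximal chains: 12


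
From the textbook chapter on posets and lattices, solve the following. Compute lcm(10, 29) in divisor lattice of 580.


In a divisor lattice, join = lcm (least common multiple).
gcd(10,29) = 1
lcm(10,29) = 10*29/gcd = 290/1 = 290


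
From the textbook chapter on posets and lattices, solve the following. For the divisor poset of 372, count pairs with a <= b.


The order relation is {(a,b) : a <= b}, reflexive so it includes (a,a).
Examples: (1,1), (1,12), (1,124), (1,186), (1,2), ...
Total ordered pairs: 54


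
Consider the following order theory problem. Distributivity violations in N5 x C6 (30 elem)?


Distributive law: a ^ (b v c) = (a ^ b) v (a ^ c).
Check all 30^3 = 27000 ordered triples (a,b,c).
  e.g. a=(b,0), b=(a,0), c=(c,0): lhs=(b,0) != rhs=(a,0)
  e.g. a=(b,0), b=(a,0), c=(c,1): lhs=(b,0) != rhs=(a,0)
Total violating triples: 432


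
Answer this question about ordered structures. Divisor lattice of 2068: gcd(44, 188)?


Meet=gcd.
gcd(44,188)=4


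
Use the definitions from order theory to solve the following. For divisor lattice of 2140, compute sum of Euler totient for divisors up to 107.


Divisors of 2140 up to 107: [1, 2, 4, 5, 10, 20, 107]
phi values: [1, 1, 2, 4, 4, 8, 106]
Sum = 126


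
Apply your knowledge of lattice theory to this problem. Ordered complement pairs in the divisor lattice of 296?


Complement pair (a,b): a meet b = bottom, a join b = top.
Here: gcd(a,b)=1 and lcm(a,b)=296, i.e. a*b=296 with a,b coprime.
Pairs found: (1,296), (8,37), (37,8), (296,1)
Total ordered pairs: 4


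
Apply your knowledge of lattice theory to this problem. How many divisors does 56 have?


Divisors of 56: [1, 2, 4, 7, 8, 14, 28, 56]
Count: 8


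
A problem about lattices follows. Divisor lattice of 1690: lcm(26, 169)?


Join=lcm.
gcd(26,169)=13
lcm=338


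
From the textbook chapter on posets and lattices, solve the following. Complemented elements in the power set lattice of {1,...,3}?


An element a is complemented if some b has a meet b = bottom, a join b = top.
every subset A has complement S\A, so all elements are complemented.
Complemented elements: {}, {1}, {2}, {3}, {1,2}, {1,3}, ... (2 more)
Count: 8


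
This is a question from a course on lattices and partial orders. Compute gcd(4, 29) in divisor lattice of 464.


In a divisor lattice, meet = gcd (greatest common divisor).
By Euclidean algorithm or factoring: gcd(4,29) = 1


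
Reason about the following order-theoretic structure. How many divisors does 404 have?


Divisors of 404: [1, 2, 4, 101, 202, 404]
Count: 6


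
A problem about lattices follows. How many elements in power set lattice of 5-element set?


Power set = 2^n.
2^5 = 32


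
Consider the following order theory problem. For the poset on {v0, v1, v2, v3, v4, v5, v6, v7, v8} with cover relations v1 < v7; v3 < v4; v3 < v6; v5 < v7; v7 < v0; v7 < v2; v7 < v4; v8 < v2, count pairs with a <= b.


The order relation is {(a,b) : a <= b}, reflexive so it includes (a,a).
Examples: (v0,v0), (v1,v0), (v1,v1), (v1,v2), (v1,v4), ...
Total ordered pairs: 23


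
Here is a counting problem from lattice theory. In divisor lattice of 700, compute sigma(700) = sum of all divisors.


sigma(n) = sum of divisors.
Divisors of 700: [1, 2, 4, 5, 7, 10, 14, 20, 25, 28, 35, 50, 70, 100, 140, 175, 350, 700]
Sum = 1736


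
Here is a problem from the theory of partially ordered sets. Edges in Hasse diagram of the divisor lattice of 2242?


A cover relation a -< b holds when a < b with no c strictly between.
Cover relations:
  1 -< 2
  1 -< 19
  1 -< 59
  2 -< 38
  2 -< 118
  19 -< 38
  19 -< 1121
  38 -< 2242
  ...4 more
Total: 12


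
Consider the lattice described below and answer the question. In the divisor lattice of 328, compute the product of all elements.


Divisors of 328: [1, 2, 4, 8, 41, 82, 164, 328]
Product = n^(d(n)/2) = 328^(8/2)
Product = 11574317056


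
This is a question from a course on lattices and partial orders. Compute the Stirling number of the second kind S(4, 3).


S(n,k) = k*S(n-1,k) + S(n-1,k-1).
S(3,3) = 1, S(3,2) = 3
S(4,3) = 3*1 + 3 = 3 + 3
S(4,3) = 6


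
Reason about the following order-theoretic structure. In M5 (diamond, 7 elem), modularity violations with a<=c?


Modular law: if a <= c then a v (b ^ c) = (a v b) ^ c.
Check all triples (a,b,c) with a <= c among 7 elements.
This lattice is modular (diamonds M_m and their chain-products are modular).
Total violating triples: 0


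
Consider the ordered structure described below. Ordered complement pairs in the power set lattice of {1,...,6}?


Complement pair (a,b): a meet b = bottom, a join b = top.
Here: A intersect B = {} and A union B = {1,...,6}.
Pairs found: ({},{1,2,3,4,5,6}), ({1},{2,3,4,5,6}), ({2},{1,3,4,5,6}), ({3},{1,2,4,5,6}), ... (60 more)
Total ordered pairs: 64


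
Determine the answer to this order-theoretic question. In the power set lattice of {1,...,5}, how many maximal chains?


A maximal chain goes from the minimum element to a maximal element via cover relations.
Counting all min-to-max paths in the cover graph.
Total maximal chains: 120


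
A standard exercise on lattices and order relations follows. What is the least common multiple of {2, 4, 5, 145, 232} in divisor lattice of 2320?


In a divisor lattice, join = lcm (least common multiple).
Compute lcm iteratively: start with first element, then lcm(current, next).
Elements: [2, 4, 5, 145, 232]
lcm(2,4) = 4
lcm(4,5) = 20
lcm(20,145) = 580
lcm(580,232) = 1160
Final lcm = 1160


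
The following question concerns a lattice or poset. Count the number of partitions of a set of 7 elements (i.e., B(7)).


B(n) = number of set partitions of an n-element set.
B(n) satisfies the recurrence: B(n+1) = sum_k C(n,k)*B(k).
B(7) = 877


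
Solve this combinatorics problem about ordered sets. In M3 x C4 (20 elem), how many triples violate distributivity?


Distributive law: a ^ (b v c) = (a ^ b) v (a ^ c).
Check all 20^3 = 8000 ordered triples (a,b,c).
  e.g. a=(a1,0), b=(a2,0), c=(a3,0): lhs=(a1,0) != rhs=(0,0)
  e.g. a=(a1,0), b=(a2,0), c=(a3,1): lhs=(a1,0) != rhs=(0,0)
Total violating triples: 384


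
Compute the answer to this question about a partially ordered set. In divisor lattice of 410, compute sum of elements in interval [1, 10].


Interval [1,10] in divisors of 410: [1, 2, 5, 10]
Sum = 18


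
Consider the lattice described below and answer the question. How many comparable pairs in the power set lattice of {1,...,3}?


A comparable pair {a,b} has a < b or b < a in the order.
Count unordered pairs where one element is strictly below the other.
Examples: {{},{1}}, {{},{2}}, {{},{3}}, {{},{1,2}}, ...
Total comparable pairs: 19


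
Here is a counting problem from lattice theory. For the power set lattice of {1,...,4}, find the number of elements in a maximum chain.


A chain is a totally ordered subset; we count the number of elements in a maximum chain.
Compute, for each element x, the size of the longest chain ending at x:
  {}: 1
  {1}: 2
  {2}: 2
  {3}: 2
  {4}: 2
  {1,2}: 3
  ...
A maximum chain: {} < {1} < {1,2} < {1,2,3} < {1,2,3,4}
Number of elements in the longest chain: 5


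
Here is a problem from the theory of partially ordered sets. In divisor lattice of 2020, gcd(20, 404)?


Meet=gcd.
gcd(20,404)=4


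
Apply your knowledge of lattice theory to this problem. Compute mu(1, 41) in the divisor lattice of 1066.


In a divisor lattice, mu(a,b) = mu(b/a) where mu is the classical Mobius function.
b/a = 41/1 = 41
Prime factorization of 41: primes [41]
41 is squarefree with 1 prime factor(s), so mu(41) = (-1)^1 = -1


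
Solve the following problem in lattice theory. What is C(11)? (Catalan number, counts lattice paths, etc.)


C(n) = C(2n, n) / (n+1).
C(22, 11) = 705432
C(11) = 705432 / 12 = 58786


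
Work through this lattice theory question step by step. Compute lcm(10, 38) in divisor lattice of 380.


In a divisor lattice, join = lcm (least common multiple).
gcd(10,38) = 2
lcm(10,38) = 10*38/gcd = 380/2 = 190


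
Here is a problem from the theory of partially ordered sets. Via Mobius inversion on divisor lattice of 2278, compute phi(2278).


phi(n) = n * prod_{p|n} (1 - 1/p).
Prime divisors of 2278: [2, 17, 67]
phi(2278) = 2278 * (1 - 1/2) * (1 - 1/17) * (1 - 1/67)
phi(2278) = 1056


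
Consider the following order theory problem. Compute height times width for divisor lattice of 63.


Height = length of longest chain minus 1; width = size of largest antichain.
A maximum chain: 1 | 7 | 21 | 63  (height 3).
A maximum antichain: {3, 7}  (width 2).
Product = 3 * 2 = 6


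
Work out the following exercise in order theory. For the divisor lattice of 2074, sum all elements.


sigma(n) = sum of divisors.
Divisors of 2074: [1, 2, 17, 34, 61, 122, 1037, 2074]
Sum = 3348


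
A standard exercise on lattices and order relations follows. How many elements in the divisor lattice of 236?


Divisors of 236: [1, 2, 4, 59, 118, 236]
Count: 6


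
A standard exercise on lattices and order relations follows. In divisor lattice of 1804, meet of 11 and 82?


In a divisor lattice, meet = gcd (greatest common divisor).
By Euclidean algorithm or factoring: gcd(11,82) = 1


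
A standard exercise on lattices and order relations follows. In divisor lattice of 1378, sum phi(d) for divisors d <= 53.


Divisors of 1378 up to 53: [1, 2, 13, 26, 53]
phi values: [1, 1, 12, 12, 52]
Sum = 78


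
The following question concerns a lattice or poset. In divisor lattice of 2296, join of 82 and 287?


In a divisor lattice, join = lcm (least common multiple).
gcd(82,287) = 41
lcm(82,287) = 82*287/gcd = 23534/41 = 574


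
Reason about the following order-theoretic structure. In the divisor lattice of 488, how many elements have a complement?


An element a is complemented if some b has a meet b = bottom, a join b = top.
a is complemented iff gcd(a, n/a)=1, i.e. a is a unitary divisor of 488.
Complemented elements: 1, 8, 61, 488
Count: 4


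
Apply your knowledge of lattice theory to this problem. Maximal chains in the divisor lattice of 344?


A maximal chain goes from the minimum element to a maximal element via cover relations.
Counting all min-to-max paths in the cover graph.
Total maximal chains: 4


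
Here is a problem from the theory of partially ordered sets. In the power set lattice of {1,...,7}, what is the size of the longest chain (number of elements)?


A chain is a totally ordered subset; we count the number of elements in a maximum chain.
Compute, for each element x, the size of the longest chain ending at x:
  {}: 1
  {1}: 2
  {2}: 2
  {3}: 2
  {4}: 2
  {5}: 2
  ...
A maximum chain: {} < {1} < {1,2} < {1,2,3} < {1,2,3,4} < {1,2,3,4,5} < {1,2,3,4,5,6} < {1,2,3,4,5,6,7}
Number of elements in the longest chain: 8


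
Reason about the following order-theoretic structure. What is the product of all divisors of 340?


Divisors of 340: [1, 2, 4, 5, 10, 17, 20, 34, 68, 85, 170, 340]
Product = n^(d(n)/2) = 340^(12/2)
Product = 1544804416000000


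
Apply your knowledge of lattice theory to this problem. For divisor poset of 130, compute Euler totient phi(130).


phi(n) = n * prod_{p|n} (1 - 1/p).
Prime divisors of 130: [2, 5, 13]
phi(130) = 130 * (1 - 1/2) * (1 - 1/5) * (1 - 1/13)
phi(130) = 48


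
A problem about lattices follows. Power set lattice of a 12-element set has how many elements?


Power set = 2^n.
2^12 = 4096


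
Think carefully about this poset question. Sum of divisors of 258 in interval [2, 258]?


Interval [2,258] in divisors of 258: [2, 6, 86, 258]
Sum = 352


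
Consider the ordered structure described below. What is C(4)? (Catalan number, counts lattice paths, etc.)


C(n) = C(2n, n) / (n+1).
C(8, 4) = 70
C(4) = 70 / 5 = 14


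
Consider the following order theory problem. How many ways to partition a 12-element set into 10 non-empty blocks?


S(n,k) = k*S(n-1,k) + S(n-1,k-1).
S(11,10) = 55, S(11,9) = 1155
S(12,10) = 10*55 + 1155 = 550 + 1155
S(12,10) = 1705


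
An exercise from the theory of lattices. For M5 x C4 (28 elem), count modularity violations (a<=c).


Modular law: if a <= c then a v (b ^ c) = (a v b) ^ c.
Check all triples (a,b,c) with a <= c among 28 elements.
This lattice is modular (diamonds M_m and their chain-products are modular).
Total violating triples: 0


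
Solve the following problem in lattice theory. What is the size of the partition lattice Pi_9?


B(n) = number of set partitions of an n-element set.
B(n) satisfies the recurrence: B(n+1) = sum_k C(n,k)*B(k).
B(9) = 21147


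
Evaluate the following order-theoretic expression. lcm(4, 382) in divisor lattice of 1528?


Join=lcm.
gcd(4,382)=2
lcm=764


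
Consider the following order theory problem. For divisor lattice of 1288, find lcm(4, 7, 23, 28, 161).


In a divisor lattice, join = lcm (least common multiple).
Compute lcm iteratively: start with first element, then lcm(current, next).
Elements: [4, 7, 23, 28, 161]
lcm(4,7) = 28
lcm(28,23) = 644
lcm(644,28) = 644
lcm(644,161) = 644
Final lcm = 644


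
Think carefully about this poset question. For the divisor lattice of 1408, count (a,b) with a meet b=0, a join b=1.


Complement pair (a,b): a meet b = bottom, a join b = top.
Here: gcd(a,b)=1 and lcm(a,b)=1408, i.e. a*b=1408 with a,b coprime.
Pairs found: (1,1408), (11,128), (128,11), (1408,1)
Total ordered pairs: 4


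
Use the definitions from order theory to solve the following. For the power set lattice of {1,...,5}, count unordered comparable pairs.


A comparable pair {a,b} has a < b or b < a in the order.
Count unordered pairs where one element is strictly below the other.
Examples: {{},{1}}, {{},{2}}, {{},{3}}, {{},{4}}, ...
Total comparable pairs: 211


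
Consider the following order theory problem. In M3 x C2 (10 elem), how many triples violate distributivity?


Distributive law: a ^ (b v c) = (a ^ b) v (a ^ c).
Check all 10^3 = 1000 ordered triples (a,b,c).
  e.g. a=(a1,0), b=(a2,0), c=(a3,0): lhs=(a1,0) != rhs=(0,0)
  e.g. a=(a1,0), b=(a2,0), c=(a3,1): lhs=(a1,0) != rhs=(0,0)
Total violating triples: 48


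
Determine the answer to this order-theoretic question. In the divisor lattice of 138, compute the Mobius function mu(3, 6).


In a divisor lattice, mu(a,b) = mu(b/a) where mu is the classical Mobius function.
b/a = 6/3 = 2
Prime factorization of 2: primes [2]
2 is squarefree with 1 prime factor(s), so mu(2) = (-1)^1 = -1


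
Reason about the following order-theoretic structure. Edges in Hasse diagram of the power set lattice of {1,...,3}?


A cover relation a -< b holds when a < b with no c strictly between.
Cover relations:
  {} -< {1}
  {} -< {2}
  {} -< {3}
  {1} -< {1,2}
  {1} -< {1,3}
  {2} -< {1,2}
  {2} -< {2,3}
  {3} -< {1,3}
  ...4 more
Total: 12


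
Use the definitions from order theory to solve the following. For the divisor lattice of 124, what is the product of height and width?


Height = length of longest chain minus 1; width = size of largest antichain.
A maximum chain: 1 | 31 | 62 | 124  (height 3).
A maximum antichain: {2, 31}  (width 2).
Product = 3 * 2 = 6


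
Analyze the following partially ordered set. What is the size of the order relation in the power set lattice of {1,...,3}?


The order relation is {(a,b) : a <= b}, reflexive so it includes (a,a).
Examples: ({},{}), ({},{1,2}), ({},{1,2,3}), ({},{1,3}), ({},{1}), ...
Total ordered pairs: 27


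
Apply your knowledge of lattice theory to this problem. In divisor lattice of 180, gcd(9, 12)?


Meet=gcd.
gcd(9,12)=3


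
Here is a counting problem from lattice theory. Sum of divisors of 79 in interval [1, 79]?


Interval [1,79] in divisors of 79: [1, 79]
Sum = 80


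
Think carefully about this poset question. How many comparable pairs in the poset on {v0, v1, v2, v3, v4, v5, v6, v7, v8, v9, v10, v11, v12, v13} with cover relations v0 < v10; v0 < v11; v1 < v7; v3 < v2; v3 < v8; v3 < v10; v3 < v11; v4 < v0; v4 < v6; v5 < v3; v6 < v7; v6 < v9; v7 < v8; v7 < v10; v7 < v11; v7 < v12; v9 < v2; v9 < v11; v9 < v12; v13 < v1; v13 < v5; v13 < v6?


A comparable pair {a,b} has a < b or b < a in the order.
Count unordered pairs where one element is strictly below the other.
Examples: {v0,v4}, {v0,v10}, {v0,v11}, {v1,v7}, ...
Total comparable pairs: 50


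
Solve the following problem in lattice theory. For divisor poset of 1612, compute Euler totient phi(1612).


phi(n) = n * prod_{p|n} (1 - 1/p).
Prime divisors of 1612: [2, 13, 31]
phi(1612) = 1612 * (1 - 1/2) * (1 - 1/13) * (1 - 1/31)
phi(1612) = 720


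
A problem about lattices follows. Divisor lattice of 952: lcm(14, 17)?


Join=lcm.
gcd(14,17)=1
lcm=238


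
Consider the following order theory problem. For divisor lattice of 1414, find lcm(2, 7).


In a divisor lattice, join = lcm (least common multiple).
Compute lcm iteratively: start with first element, then lcm(current, next).
Elements: [2, 7]
lcm(2,7) = 14
Final lcm = 14


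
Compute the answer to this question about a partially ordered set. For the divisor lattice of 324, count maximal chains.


A maximal chain goes from the minimum element to a maximal element via cover relations.
Counting all min-to-max paths in the cover graph.
Total maximal chains: 15


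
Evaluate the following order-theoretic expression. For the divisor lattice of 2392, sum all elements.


sigma(n) = sum of divisors.
Divisors of 2392: [1, 2, 4, 8, 13, 23, 26, 46, 52, 92, 104, 184, 299, 598, 1196, 2392]
Sum = 5040


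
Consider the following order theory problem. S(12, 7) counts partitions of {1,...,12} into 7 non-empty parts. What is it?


S(n,k) = k*S(n-1,k) + S(n-1,k-1).
S(11,7) = 63987, S(11,6) = 179487
S(12,7) = 7*63987 + 179487 = 447909 + 179487
S(12,7) = 627396


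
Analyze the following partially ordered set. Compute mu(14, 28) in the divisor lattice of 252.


In a divisor lattice, mu(a,b) = mu(b/a) where mu is the classical Mobius function.
b/a = 28/14 = 2
Prime factorization of 2: primes [2]
2 is squarefree with 1 prime factor(s), so mu(2) = (-1)^1 = -1


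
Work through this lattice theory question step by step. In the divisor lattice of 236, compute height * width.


Height = length of longest chain minus 1; width = size of largest antichain.
A maximum chain: 1 | 59 | 118 | 236  (height 3).
A maximum antichain: {2, 59}  (width 2).
Product = 3 * 2 = 6


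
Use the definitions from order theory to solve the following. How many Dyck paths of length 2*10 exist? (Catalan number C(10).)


C(n) = C(2n, n) / (n+1).
C(20, 10) = 184756
C(10) = 184756 / 11 = 16796


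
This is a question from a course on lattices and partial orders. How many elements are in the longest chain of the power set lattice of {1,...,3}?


A chain is a totally ordered subset; we count the number of elements in a maximum chain.
Compute, for each element x, the size of the longest chain ending at x:
  {}: 1
  {1}: 2
  {2}: 2
  {3}: 2
  {1,2}: 3
  {1,3}: 3
  ...
A maximum chain: {} < {1} < {1,2} < {1,2,3}
Number of elements in the longest chain: 4


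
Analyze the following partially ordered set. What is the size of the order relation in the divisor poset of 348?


The order relation is {(a,b) : a <= b}, reflexive so it includes (a,a).
Examples: (1,1), (1,116), (1,12), (1,174), (1,2), ...
Total ordered pairs: 54


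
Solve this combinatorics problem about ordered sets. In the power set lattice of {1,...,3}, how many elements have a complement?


An element a is complemented if some b has a meet b = bottom, a join b = top.
every subset A has complement S\A, so all elements are complemented.
Complemented elements: {}, {1}, {2}, {3}, {1,2}, {1,3}, ... (2 more)
Count: 8


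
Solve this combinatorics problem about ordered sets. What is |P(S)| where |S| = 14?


Power set = 2^n.
2^14 = 16384


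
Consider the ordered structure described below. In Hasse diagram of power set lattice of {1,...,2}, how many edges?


A cover relation a -< b holds when a < b with no c strictly between.
Cover relations:
  {} -< {1}
  {} -< {2}
  {1} -< {1,2}
  {2} -< {1,2}
Total: 4
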